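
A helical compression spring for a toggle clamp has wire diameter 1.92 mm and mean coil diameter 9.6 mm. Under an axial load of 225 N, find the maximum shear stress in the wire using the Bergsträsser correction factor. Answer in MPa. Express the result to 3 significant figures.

1010 MPa

Spring index C = D/d = 9.6/1.92 = 5.0000
K_B = (4C+2)/(4C−3) = 22.000/17.000 = 1.2941
τ₀ = 8FD/(πd³) = 8·225·9.6/(π·1.92³) = 17280/22.236 = 777.12 MPa
τ_max = K·τ₀ = 1.2941 × 777.12 = 1005.7 MPa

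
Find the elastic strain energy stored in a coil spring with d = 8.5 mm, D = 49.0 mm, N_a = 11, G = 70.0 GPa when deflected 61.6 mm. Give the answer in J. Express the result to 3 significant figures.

67.0 J

k = Gd⁴/(8D³N_a) = (70.0×10³)(8.5⁴)/(8·49.0³·11) = 35.294 N/mm
U = ½kδ² = 0.5 × 35.294 × 61.6² = 66963 N·mm = 66.963 J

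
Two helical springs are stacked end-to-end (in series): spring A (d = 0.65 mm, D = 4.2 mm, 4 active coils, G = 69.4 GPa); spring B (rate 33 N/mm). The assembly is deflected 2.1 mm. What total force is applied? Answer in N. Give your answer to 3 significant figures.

9.47 N

k_A = Gd⁴/(8D³N_a) = (69.4×10³)(0.65⁴)/(8·4.2³·4) = 5.2253 N/mm
Series: 1/k_eq = 1/5.2253 + 1/33 = 0.22168; k_eq = 4.511 N/mm
F = k_eq·δ = 4.511·2.1 = 9.4732 N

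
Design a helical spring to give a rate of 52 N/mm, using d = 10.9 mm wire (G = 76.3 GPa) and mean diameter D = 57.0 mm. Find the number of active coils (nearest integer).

N_a = Gd⁴/(8D³k) = (76.3×10³ × 10.9⁴)/(8 × 57.0³ × 52)
    = 1.07704e+09 / 7.70403e+07 = 13.98 → 14 coils

14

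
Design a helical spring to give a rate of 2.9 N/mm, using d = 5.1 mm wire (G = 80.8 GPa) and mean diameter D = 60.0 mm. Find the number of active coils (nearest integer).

N_a = Gd⁴/(8D³k) = (80.8×10³ × 5.1⁴)/(8 × 60.0³ × 2.9)
    = 5.46628e+07 / 5.0112e+06 = 10.91 → 11 coils

11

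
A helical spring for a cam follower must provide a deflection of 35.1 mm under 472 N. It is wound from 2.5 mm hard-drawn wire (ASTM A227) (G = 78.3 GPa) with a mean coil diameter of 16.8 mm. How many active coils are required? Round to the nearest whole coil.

6

Required rate k = F/δ = 472/35.1 = 13.447 N/mm
N_a = Gd⁴/(8D³k) = (78.3×10³ × 2.5⁴)/(8 × 16.8³ × 13.447)
    = 3.05859e+06 / 510097 = 5.996 → 6 coils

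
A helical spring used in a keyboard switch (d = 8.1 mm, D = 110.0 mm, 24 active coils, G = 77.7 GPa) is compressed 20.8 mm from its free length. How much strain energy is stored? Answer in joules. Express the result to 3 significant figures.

k = Gd⁴/(8D³N_a) = (77.7×10³)(8.1⁴)/(8·110.0³·24) = 1.3088 N/mm
U = ½kδ² = 0.5 × 1.3088 × 20.8² = 283.13 N·mm = 0.28313 J

0.283 J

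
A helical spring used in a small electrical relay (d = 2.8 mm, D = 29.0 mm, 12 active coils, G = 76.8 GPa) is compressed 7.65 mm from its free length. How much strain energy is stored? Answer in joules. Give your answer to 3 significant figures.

0.0590 J

k = Gd⁴/(8D³N_a) = (76.8×10³)(2.8⁴)/(8·29.0³·12) = 2.0162 N/mm
U = ½kδ² = 0.5 × 2.0162 × 7.65² = 58.996 N·mm = 0.058996 J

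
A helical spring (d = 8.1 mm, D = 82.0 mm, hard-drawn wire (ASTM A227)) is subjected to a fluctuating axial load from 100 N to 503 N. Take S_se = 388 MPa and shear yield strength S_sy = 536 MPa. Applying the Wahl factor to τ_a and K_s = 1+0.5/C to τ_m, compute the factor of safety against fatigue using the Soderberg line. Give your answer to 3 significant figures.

C = D/d = 82.0/8.1 = 10.1235; K_W = (4C−1)/(4C−4)+0.615/C = 1.1430; K_s = 1+0.5/C = 1.0494
F_a = (F_max−F_min)/2 = 201.5 N; F_m = (F_max+F_min)/2 = 301.5 N
τ_a = K_W·8F_aD/(πd³) = 1.1430 × 79.172 = 90.491 MPa
τ_m = K_s·8F_mD/(πd³) = 1.0494 × 118.46 = 124.31 MPa
Soderberg: 1/n_f = τ_a/S_se + τ_m/S_sy = 90.491/388 + 124.31/536 = 0.23322 + 0.23193 = 0.46515
n_f = 1/0.46515 = 2.15

2.15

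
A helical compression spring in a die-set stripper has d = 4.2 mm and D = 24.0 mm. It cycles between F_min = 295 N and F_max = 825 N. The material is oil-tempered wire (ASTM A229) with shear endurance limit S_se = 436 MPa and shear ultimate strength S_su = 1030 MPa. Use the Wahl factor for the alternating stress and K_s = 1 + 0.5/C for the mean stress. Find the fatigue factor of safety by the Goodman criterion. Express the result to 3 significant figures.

C = D/d = 24.0/4.2 = 5.7143; K_W = (4C−1)/(4C−4)+0.615/C = 1.2667; K_s = 1+0.5/C = 1.0875
F_a = (F_max−F_min)/2 = 265 N; F_m = (F_max+F_min)/2 = 560 N
τ_a = K_W·8F_aD/(πd³) = 1.2667 × 218.6 = 276.9 MPa
τ_m = K_s·8F_mD/(πd³) = 1.0875 × 461.95 = 502.37 MPa
Goodman: 1/n_f = τ_a/S_se + τ_m/S_su = 276.9/436 + 502.37/1030 = 0.63510 + 0.48773 = 1.1228
n_f = 1/1.1228 = 0.8906

0.891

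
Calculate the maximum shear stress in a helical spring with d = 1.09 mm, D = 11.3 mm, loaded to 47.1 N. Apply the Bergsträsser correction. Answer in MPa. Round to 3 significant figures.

Spring index C = D/d = 11.3/1.09 = 10.3670
K_B = (4C+2)/(4C−3) = 43.468/38.468 = 1.1300
τ₀ = 8FD/(πd³) = 8·47.1·11.3/(π·1.09³) = 4257.84/4.0685 = 1046.5 MPa
τ_max = K·τ₀ = 1.1300 × 1046.5 = 1182.6 MPa

1180 MPa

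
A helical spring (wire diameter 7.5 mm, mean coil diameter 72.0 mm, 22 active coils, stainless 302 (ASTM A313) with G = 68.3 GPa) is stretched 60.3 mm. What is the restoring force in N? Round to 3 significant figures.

198 N

k = Gd⁴/(8D³N_a) = (68.3×10³)(7.5⁴)/(8·72.0³·22) = 3.2897 N/mm
F = k·δ = 3.2897 × 60.3 = 198.37 N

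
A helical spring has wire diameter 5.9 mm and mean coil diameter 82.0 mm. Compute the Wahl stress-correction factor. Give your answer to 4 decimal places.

C = D/d = 82.0/5.9 = 13.8983
K_W = (4C−1)/(4C−4) + 0.615/C = 54.593/51.593 + 0.0443 = 1.1024

1.1024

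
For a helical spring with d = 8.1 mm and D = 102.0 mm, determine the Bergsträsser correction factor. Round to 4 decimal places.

1.1056

C = D/d = 102.0/8.1 = 12.5926
K_B = (4C+2)/(4C−3) = 52.370/47.370 = 1.1056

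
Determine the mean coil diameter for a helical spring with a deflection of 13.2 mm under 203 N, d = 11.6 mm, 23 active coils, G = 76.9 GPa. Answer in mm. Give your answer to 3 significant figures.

78.9 mm

Required rate k = F/δ = 203/13.2 = 15.379 N/mm
D = (Gd⁴/(8N_a·k))^(1/3) = (76.9×10³·11.6⁴/(8·23·15.379))^(1/3)
  = (492060)^(1/3) = 78.9477 mm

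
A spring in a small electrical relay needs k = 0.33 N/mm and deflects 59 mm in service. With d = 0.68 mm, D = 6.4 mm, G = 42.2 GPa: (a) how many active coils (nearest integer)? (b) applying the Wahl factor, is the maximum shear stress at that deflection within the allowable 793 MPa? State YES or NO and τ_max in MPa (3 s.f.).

(a) 13 coils; (b) NO, τ_max = 1170 MPa

N_a = Gd⁴/(8D³k) = (42.2×10³)(0.68⁴)/(8·6.4³·0.33) = 13.04 → N_a = 13
Actual rate k = Gd⁴/(8D³·13) = 0.33096 N/mm
Working load F = kδ = 0.33096·59 = 19.527 N
C = 6.4/0.68 = 9.4118; K_W = (4C−1)/(4C−4)+0.615/C = 1.1545
τ_max = K_W·8FD/(πd³) = 1.1545·1012.1 = 1168.5 MPa
τ_max > 793 MPa → exceeds allowable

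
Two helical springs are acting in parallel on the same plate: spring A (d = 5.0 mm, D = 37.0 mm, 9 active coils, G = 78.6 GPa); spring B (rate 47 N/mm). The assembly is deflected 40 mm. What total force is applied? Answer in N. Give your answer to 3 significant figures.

2420 N

k_A = Gd⁴/(8D³N_a) = (78.6×10³)(5.0⁴)/(8·37.0³·9) = 13.47 N/mm
Parallel: k_eq = 13.47 + 47 = 60.47 N/mm
F = k_eq·δ = 60.47·40 = 2418.8 N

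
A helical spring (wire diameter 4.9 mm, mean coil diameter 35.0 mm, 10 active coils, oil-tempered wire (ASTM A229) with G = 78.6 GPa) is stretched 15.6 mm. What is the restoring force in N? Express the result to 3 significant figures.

k = Gd⁴/(8D³N_a) = (78.6×10³)(4.9⁴)/(8·35.0³·10) = 13.21 N/mm
F = k·δ = 13.21 × 15.6 = 206.08 N

206 N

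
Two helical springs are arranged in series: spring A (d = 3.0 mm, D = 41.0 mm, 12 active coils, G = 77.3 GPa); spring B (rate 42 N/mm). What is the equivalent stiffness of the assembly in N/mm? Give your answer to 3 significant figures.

0.925 N/mm

k_A = Gd⁴/(8D³N_a) = (77.3×10³)(3.0⁴)/(8·41.0³·12) = 0.94633 N/mm
Series: 1/k_eq = 1/0.94633 + 1/42 = 1.0805; k_eq = 0.92548 N/mm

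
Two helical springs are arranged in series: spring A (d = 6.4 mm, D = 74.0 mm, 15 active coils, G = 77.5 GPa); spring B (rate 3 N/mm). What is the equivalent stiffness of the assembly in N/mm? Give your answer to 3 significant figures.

1.41 N/mm

k_A = Gd⁴/(8D³N_a) = (77.5×10³)(6.4⁴)/(8·74.0³·15) = 2.6739 N/mm
Series: 1/k_eq = 1/2.6739 + 1/3 = 0.70732; k_eq = 1.4138 N/mm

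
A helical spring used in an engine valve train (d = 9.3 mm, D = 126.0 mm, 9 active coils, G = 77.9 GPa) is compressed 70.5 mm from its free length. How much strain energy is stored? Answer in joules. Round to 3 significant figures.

10.1 J

k = Gd⁴/(8D³N_a) = (77.9×10³)(9.3⁴)/(8·126.0³·9) = 4.046 N/mm
U = ½kδ² = 0.5 × 4.046 × 70.5² = 10055 N·mm = 10.055 J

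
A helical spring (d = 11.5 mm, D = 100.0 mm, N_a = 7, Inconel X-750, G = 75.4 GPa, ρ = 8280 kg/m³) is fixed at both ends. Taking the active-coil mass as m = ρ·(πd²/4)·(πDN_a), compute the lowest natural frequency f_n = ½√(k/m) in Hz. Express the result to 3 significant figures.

55.8 Hz

k = Gd⁴/(8D³N_a) = (75.4×10³)(11.5⁴)/(8·100.0³·7) = 23.549 N/mm = 23549 N/m
Wire length L = πDN_a = π·100.0·7 = 2199.1 mm
m = ρ·(πd²/4)·L = 8280 × 103.87×10⁻⁶ m² × 2.1991 m = 1.8913 kg
f_n = ½√(k/m) = 0.5·√(23549/1.8913) = 0.5·√(12451) = 55.792 Hz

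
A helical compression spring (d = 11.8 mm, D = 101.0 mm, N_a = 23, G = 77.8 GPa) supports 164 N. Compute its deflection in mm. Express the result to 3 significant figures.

k = Gd⁴/(8D³N_a) = (77.8×10³)(11.8⁴)/(8·101.0³·23) = 7.9566 N/mm
δ = F/k = 164 / 7.9566 = 20.612 mm

20.6 mm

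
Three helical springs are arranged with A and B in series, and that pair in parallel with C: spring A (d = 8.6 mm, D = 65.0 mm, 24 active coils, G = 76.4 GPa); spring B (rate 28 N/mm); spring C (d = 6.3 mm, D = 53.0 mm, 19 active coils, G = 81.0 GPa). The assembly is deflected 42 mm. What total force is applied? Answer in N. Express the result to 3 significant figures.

496 N

k_A = Gd⁴/(8D³N_a) = (76.4×10³)(8.6⁴)/(8·65.0³·24) = 7.9259 N/mm
k_C = Gd⁴/(8D³N_a) = (81.0×10³)(6.3⁴)/(8·53.0³·19) = 5.6387 N/mm
Springs A,B series: k_AB = 1/(1/7.9259+1/28) = 6.1773 N/mm; parallel with C: k_eq = 6.1773+5.6387 = 11.816 N/mm
F = k_eq·δ = 11.816·42 = 496.27 N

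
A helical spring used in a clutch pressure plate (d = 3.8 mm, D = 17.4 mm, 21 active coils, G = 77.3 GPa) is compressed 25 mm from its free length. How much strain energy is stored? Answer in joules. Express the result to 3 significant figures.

5.69 J

k = Gd⁴/(8D³N_a) = (77.3×10³)(3.8⁴)/(8·17.4³·21) = 18.212 N/mm
U = ½kδ² = 0.5 × 18.212 × 25² = 5691.2 N·mm = 5.6912 J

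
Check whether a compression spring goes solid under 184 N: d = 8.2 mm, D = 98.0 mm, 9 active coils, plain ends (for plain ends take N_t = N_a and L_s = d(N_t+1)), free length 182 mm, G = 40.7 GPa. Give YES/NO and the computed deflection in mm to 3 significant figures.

k = Gd⁴/(8D³N_a) = (40.7×10³)(8.2⁴)/(8·98.0³·9) = 2.7154 N/mm
N_t = 9; L_s = 8.2·10 = 82 mm; δ_solid = L₀ − L_s = 182 − 82 = 100 mm
δ = F/k = 184/2.7154 = 67.761 mm
δ < δ_solid → spring does not go solid

NO, δ = 67.8 mm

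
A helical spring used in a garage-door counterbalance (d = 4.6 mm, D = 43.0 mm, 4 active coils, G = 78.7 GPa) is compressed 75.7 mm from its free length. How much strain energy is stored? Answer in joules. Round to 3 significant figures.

k = Gd⁴/(8D³N_a) = (78.7×10³)(4.6⁴)/(8·43.0³·4) = 13.85 N/mm
U = ½kδ² = 0.5 × 13.85 × 75.7² = 39684 N·mm = 39.684 J

39.7 J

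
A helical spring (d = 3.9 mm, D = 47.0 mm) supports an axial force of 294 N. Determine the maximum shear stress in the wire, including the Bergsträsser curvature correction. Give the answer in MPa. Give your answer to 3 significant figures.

Spring index C = D/d = 47.0/3.9 = 12.0513
K_B = (4C+2)/(4C−3) = 50.205/45.205 = 1.1106
τ₀ = 8FD/(πd³) = 8·294·47.0/(π·3.9³) = 110544/186.36 = 593.19 MPa
τ_max = K·τ₀ = 1.1106 × 593.19 = 658.8 MPa

659 MPa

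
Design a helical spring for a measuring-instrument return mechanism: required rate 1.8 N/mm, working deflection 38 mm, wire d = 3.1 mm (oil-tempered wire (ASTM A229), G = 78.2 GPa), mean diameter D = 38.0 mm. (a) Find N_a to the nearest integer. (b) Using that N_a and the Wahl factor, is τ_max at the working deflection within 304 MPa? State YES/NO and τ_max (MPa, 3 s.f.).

(a) 9 coils; (b) YES, τ_max = 252 MPa

N_a = Gd⁴/(8D³k) = (78.2×10³)(3.1⁴)/(8·38.0³·1.8) = 9.14 → N_a = 9
Actual rate k = Gd⁴/(8D³·9) = 1.828 N/mm
Working load F = kδ = 1.828·38 = 69.463 N
C = 38.0/3.1 = 12.2581; K_W = (4C−1)/(4C−4)+0.615/C = 1.1168
τ_max = K_W·8FD/(πd³) = 1.1168·225.63 = 251.98 MPa
τ_max ≤ 304 MPa → acceptable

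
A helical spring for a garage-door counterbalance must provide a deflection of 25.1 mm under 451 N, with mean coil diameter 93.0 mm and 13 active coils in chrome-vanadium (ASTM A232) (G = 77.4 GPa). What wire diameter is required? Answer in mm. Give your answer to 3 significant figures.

11.8 mm

Required rate k = F/δ = 451/25.1 = 17.968 N/mm
d = (8D³N_a·k / G)^(1/4) = (8·93.0³·13·17.968 / (77.4×10³))^0.25
  = (19420)^0.25 = 11.8049 mm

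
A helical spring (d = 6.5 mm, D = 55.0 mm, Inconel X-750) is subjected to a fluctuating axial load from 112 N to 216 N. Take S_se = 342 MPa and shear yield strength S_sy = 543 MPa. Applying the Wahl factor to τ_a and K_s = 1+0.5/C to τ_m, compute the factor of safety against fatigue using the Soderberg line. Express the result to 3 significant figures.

3.94

C = D/d = 55.0/6.5 = 8.4615; K_W = (4C−1)/(4C−4)+0.615/C = 1.1732; K_s = 1+0.5/C = 1.0591
F_a = (F_max−F_min)/2 = 52 N; F_m = (F_max+F_min)/2 = 164 N
τ_a = K_W·8F_aD/(πd³) = 1.1732 × 26.52 = 31.113 MPa
τ_m = K_s·8F_mD/(πd³) = 1.0591 × 83.639 = 88.581 MPa
Soderberg: 1/n_f = τ_a/S_se + τ_m/S_sy = 31.113/342 + 88.581/543 = 0.09097 + 0.16313 = 0.2541
n_f = 1/0.2541 = 3.935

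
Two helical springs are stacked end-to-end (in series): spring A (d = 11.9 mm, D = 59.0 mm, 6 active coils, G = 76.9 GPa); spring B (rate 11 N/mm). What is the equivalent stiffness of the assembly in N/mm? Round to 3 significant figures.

10.3 N/mm

k_A = Gd⁴/(8D³N_a) = (76.9×10³)(11.9⁴)/(8·59.0³·6) = 156.43 N/mm
Series: 1/k_eq = 1/156.43 + 1/11 = 0.097302; k_eq = 10.277 N/mm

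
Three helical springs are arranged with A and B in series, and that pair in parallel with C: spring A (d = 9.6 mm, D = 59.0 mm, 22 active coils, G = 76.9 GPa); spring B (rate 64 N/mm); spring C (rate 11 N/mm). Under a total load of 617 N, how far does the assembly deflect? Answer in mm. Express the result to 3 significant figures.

24.6 mm

k_A = Gd⁴/(8D³N_a) = (76.9×10³)(9.6⁴)/(8·59.0³·22) = 18.069 N/mm
Springs A,B series: k_AB = 1/(1/18.069+1/64) = 14.091 N/mm; parallel with C: k_eq = 14.091+11 = 25.091 N/mm
δ = F/k_eq = 617/25.091 = 24.59 mm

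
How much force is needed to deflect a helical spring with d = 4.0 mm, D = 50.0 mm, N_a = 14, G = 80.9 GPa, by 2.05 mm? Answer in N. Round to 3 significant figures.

k = Gd⁴/(8D³N_a) = (80.9×10³)(4.0⁴)/(8·50.0³·14) = 1.4793 N/mm
F = k·δ = 1.4793 × 2.05 = 3.0326 N

3.03 N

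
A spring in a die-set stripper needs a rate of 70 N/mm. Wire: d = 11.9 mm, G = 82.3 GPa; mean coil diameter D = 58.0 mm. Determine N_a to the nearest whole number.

N_a = Gd⁴/(8D³k) = (82.3×10³ × 11.9⁴)/(8 × 58.0³ × 70)
    = 1.65039e+09 / 1.09263e+08 = 15.1 → 15 coils

15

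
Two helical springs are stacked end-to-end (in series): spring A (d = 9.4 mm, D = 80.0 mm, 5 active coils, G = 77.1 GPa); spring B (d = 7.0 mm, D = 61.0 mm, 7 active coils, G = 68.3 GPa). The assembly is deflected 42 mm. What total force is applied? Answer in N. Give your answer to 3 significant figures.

377 N

k_A = Gd⁴/(8D³N_a) = (77.1×10³)(9.4⁴)/(8·80.0³·5) = 29.392 N/mm
k_B = Gd⁴/(8D³N_a) = (68.3×10³)(7.0⁴)/(8·61.0³·7) = 12.901 N/mm
Series: 1/k_eq = 1/29.392 + 1/12.901 = 0.11153; k_eq = 8.9659 N/mm
F = k_eq·δ = 8.9659·42 = 376.57 N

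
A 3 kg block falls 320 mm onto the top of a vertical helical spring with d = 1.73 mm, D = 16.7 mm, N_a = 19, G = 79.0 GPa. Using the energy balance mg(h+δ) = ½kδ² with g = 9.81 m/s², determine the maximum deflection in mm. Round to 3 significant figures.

170 mm

k = Gd⁴/(8D³N_a) = (79.0×10³)(1.73⁴)/(8·16.7³·19) = 0.99958 N/mm
W = mg = 3 × 9.81 = 29.43 N
½kδ² − Wδ − Wh = 0 → δ = (W + √(W² + 2kWh))/k
δ = (29.43 + √(866.12 + 18827.3))/0.99958 = (29.43 + 140.33)/0.99958 = 169.83 mm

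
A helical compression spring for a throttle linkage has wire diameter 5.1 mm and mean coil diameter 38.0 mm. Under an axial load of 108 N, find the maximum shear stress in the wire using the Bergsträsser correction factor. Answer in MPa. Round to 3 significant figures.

Spring index C = D/d = 38.0/5.1 = 7.4510
K_B = (4C+2)/(4C−3) = 31.804/26.804 = 1.1865
τ₀ = 8FD/(πd³) = 8·108·38.0/(π·5.1³) = 32832/416.74 = 78.784 MPa
τ_max = K·τ₀ = 1.1865 × 78.784 = 93.48 MPa

93.5 MPa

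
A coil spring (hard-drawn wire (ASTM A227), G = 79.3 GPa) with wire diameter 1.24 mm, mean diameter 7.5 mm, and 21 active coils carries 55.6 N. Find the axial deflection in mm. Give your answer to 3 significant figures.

k = Gd⁴/(8D³N_a) = (79.3×10³)(1.24⁴)/(8·7.5³·21) = 2.6453 N/mm
δ = F/k = 55.6 / 2.6453 = 21.019 mm

21.0 mm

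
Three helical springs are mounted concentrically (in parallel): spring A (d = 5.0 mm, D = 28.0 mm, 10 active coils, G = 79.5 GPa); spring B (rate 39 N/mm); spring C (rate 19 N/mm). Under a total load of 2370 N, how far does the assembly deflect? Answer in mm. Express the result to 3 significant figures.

k_A = Gd⁴/(8D³N_a) = (79.5×10³)(5.0⁴)/(8·28.0³·10) = 28.293 N/mm
Parallel: k_eq = 28.293 + 39 + 19 = 86.293 N/mm
δ = F/k_eq = 2370/86.293 = 27.464 mm

27.5 mm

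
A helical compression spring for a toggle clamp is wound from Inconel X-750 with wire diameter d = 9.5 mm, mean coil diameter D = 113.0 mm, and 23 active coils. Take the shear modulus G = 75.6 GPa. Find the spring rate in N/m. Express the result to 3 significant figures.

2320 N/m

k = Gd⁴/(8D³N_a) = (75.6×10³ × 9.5⁴) / (8 × 113.0³ × 23)
  = 6.15767e+08 / 2.65493e+08 = 2.3193 N/mm = 2319.3 N/m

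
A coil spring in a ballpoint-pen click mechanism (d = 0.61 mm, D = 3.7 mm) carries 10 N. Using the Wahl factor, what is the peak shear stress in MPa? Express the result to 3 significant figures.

519 MPa

Spring index C = D/d = 3.7/0.61 = 6.0656
K_W = (4C−1)/(4C−4) + 0.615/C = 23.262/20.262 + 0.1014 = 1.2495
τ₀ = 8FD/(πd³) = 8·10·3.7/(π·0.61³) = 296/0.71308 = 415.1 MPa
τ_max = K·τ₀ = 1.2495 × 415.1 = 518.65 MPa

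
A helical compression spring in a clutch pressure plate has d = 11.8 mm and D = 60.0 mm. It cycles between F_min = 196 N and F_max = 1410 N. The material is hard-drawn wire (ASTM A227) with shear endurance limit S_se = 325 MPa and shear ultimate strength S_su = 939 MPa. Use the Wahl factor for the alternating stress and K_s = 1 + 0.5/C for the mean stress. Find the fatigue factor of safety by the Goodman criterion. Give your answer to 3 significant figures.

3.19

C = D/d = 60.0/11.8 = 5.0847; K_W = (4C−1)/(4C−4)+0.615/C = 1.3046; K_s = 1+0.5/C = 1.0983
F_a = (F_max−F_min)/2 = 607 N; F_m = (F_max+F_min)/2 = 803 N
τ_a = K_W·8F_aD/(πd³) = 1.3046 × 56.446 = 73.637 MPa
τ_m = K_s·8F_mD/(πd³) = 1.0983 × 74.673 = 82.015 MPa
Goodman: 1/n_f = τ_a/S_se + τ_m/S_su = 73.637/325 + 82.015/939 = 0.22658 + 0.08734 = 0.31392
n_f = 1/0.31392 = 3.186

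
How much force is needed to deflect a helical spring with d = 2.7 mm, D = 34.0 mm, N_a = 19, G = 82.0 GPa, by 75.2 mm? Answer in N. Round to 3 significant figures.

54.9 N

k = Gd⁴/(8D³N_a) = (82.0×10³)(2.7⁴)/(8·34.0³·19) = 0.72944 N/mm
F = k·δ = 0.72944 × 75.2 = 54.854 N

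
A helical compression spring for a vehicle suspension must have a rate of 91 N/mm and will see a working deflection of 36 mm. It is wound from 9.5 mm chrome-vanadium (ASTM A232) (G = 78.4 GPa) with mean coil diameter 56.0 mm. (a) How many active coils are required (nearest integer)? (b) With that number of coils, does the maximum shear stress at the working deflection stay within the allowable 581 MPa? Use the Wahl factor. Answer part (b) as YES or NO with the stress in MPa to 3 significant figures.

(a) 5 coils; (b) NO, τ_max = 685 MPa

N_a = Gd⁴/(8D³k) = (78.4×10³)(9.5⁴)/(8·56.0³·91) = 4.995 → N_a = 5
Actual rate k = Gd⁴/(8D³·5) = 90.905 N/mm
Working load F = kδ = 90.905·36 = 3272.6 N
C = 56.0/9.5 = 5.8947; K_W = (4C−1)/(4C−4)+0.615/C = 1.2576
τ_max = K_W·8FD/(πd³) = 1.2576·544.31 = 684.5 MPa
τ_max > 581 MPa → exceeds allowable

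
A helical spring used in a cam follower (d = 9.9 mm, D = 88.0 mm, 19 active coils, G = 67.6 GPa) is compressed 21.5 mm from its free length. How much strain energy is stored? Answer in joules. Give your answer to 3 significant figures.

k = Gd⁴/(8D³N_a) = (67.6×10³)(9.9⁴)/(8·88.0³·19) = 6.269 N/mm
U = ½kδ² = 0.5 × 6.269 × 21.5² = 1448.9 N·mm = 1.4489 J

1.45 J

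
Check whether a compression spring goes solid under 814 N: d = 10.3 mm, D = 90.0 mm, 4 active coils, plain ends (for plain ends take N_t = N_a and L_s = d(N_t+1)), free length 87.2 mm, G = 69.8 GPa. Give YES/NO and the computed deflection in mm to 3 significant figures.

k = Gd⁴/(8D³N_a) = (69.8×10³)(10.3⁴)/(8·90.0³·4) = 33.676 N/mm
N_t = 4; L_s = 10.3·5 = 51.5 mm; δ_solid = L₀ − L_s = 87.2 − 51.5 = 35.7 mm
δ = F/k = 814/33.676 = 24.171 mm
δ < δ_solid → spring does not go solid

NO, δ = 24.2 mm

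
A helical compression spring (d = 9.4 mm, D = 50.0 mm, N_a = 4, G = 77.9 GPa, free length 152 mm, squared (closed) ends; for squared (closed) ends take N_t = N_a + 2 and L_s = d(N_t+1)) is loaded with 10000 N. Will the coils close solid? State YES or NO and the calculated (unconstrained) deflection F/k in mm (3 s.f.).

k = Gd⁴/(8D³N_a) = (77.9×10³)(9.4⁴)/(8·50.0³·4) = 152.05 N/mm
N_t = 6; L_s = 9.4·7 = 65.8 mm; δ_solid = L₀ − L_s = 152 − 65.8 = 86.2 mm
δ = F/k = 10000/152.05 = 65.767 mm
δ < δ_solid → spring does not go solid

NO, δ = 65.8 mm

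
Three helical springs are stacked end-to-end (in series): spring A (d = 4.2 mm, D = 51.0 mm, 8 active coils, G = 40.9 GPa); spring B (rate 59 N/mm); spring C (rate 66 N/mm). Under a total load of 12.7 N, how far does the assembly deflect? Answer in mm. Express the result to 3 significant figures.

k_A = Gd⁴/(8D³N_a) = (40.9×10³)(4.2⁴)/(8·51.0³·8) = 1.4991 N/mm
Series: 1/k_eq = 1/1.4991 + 1/59 + 1/66 = 0.69917; k_eq = 1.4303 N/mm
δ = F/k_eq = 12.7/1.4303 = 8.8794 mm

8.88 mm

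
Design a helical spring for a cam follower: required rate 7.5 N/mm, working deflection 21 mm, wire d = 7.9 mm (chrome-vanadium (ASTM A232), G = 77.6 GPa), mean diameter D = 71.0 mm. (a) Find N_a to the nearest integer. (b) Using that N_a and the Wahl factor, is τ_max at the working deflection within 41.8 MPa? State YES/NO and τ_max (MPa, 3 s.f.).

(a) 14 coils; (b) NO, τ_max = 67.5 MPa

N_a = Gd⁴/(8D³k) = (77.6×10³)(7.9⁴)/(8·71.0³·7.5) = 14.07 → N_a = 14
Actual rate k = Gd⁴/(8D³·14) = 7.5401 N/mm
Working load F = kδ = 7.5401·21 = 158.34 N
C = 71.0/7.9 = 8.9873; K_W = (4C−1)/(4C−4)+0.615/C = 1.1623
τ_max = K_W·8FD/(πd³) = 1.1623·58.065 = 67.49 MPa
τ_max > 41.8 MPa → exceeds allowable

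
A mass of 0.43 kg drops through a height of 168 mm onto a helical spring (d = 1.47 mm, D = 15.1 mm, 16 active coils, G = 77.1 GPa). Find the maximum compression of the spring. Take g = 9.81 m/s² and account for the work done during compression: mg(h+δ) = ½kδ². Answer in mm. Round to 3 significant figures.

47.1 mm

k = Gd⁴/(8D³N_a) = (77.1×10³)(1.47⁴)/(8·15.1³·16) = 0.81693 N/mm
W = mg = 0.43 × 9.81 = 4.2183 N
½kδ² − Wδ − Wh = 0 → δ = (W + √(W² + 2kWh))/k
δ = (4.2183 + √(17.794 + 1157.87))/0.81693 = (4.2183 + 34.288)/0.81693 = 47.136 mm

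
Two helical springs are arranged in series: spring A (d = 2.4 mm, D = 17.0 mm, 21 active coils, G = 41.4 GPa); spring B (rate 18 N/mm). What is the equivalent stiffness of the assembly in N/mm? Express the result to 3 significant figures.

k_A = Gd⁴/(8D³N_a) = (41.4×10³)(2.4⁴)/(8·17.0³·21) = 1.6641 N/mm
Series: 1/k_eq = 1/1.6641 + 1/18 = 0.65647; k_eq = 1.5233 N/mm

1.52 N/mm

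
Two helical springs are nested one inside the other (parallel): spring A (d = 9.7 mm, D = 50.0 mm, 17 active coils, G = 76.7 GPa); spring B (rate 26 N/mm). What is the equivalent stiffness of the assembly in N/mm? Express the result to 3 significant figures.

k_A = Gd⁴/(8D³N_a) = (76.7×10³)(9.7⁴)/(8·50.0³·17) = 39.942 N/mm
Parallel: k_eq = 39.942 + 26 = 65.942 N/mm

65.9 N/mm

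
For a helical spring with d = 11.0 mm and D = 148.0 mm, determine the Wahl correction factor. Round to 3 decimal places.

1.106

C = D/d = 148.0/11.0 = 13.4545
K_W = (4C−1)/(4C−4) + 0.615/C = 52.818/49.818 + 0.0457 = 1.1059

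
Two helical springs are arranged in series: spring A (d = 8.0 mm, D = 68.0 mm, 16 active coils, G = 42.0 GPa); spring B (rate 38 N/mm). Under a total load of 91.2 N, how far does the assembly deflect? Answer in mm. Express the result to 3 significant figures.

23.7 mm

k_A = Gd⁴/(8D³N_a) = (42.0×10³)(8.0⁴)/(8·68.0³·16) = 4.2744 N/mm
Series: 1/k_eq = 1/4.2744 + 1/38 = 0.26027; k_eq = 3.8422 N/mm
δ = F/k_eq = 91.2/3.8422 = 23.736 mm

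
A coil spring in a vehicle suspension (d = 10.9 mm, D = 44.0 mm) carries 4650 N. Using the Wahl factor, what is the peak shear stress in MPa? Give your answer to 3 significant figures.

563 MPa

Spring index C = D/d = 44.0/10.9 = 4.0367
K_W = (4C−1)/(4C−4) + 0.615/C = 15.147/12.147 + 0.1524 = 1.3993
τ₀ = 8FD/(πd³) = 8·4650·44.0/(π·10.9³) = 1.6368e+06/4068.5 = 402.32 MPa
τ_max = K·τ₀ = 1.3993 × 402.32 = 562.97 MPa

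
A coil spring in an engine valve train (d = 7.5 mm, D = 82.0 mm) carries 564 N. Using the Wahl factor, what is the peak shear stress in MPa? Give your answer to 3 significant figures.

316 MPa

Spring index C = D/d = 82.0/7.5 = 10.9333
K_W = (4C−1)/(4C−4) + 0.615/C = 42.733/39.733 + 0.0563 = 1.1318
τ₀ = 8FD/(πd³) = 8·564·82.0/(π·7.5³) = 369984/1325.4 = 279.16 MPa
τ_max = K·τ₀ = 1.1318 × 279.16 = 315.94 MPa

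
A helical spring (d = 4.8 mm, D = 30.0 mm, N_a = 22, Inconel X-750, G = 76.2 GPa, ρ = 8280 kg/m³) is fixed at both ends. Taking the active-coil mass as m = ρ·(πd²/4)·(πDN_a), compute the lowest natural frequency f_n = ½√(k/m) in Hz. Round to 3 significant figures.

k = Gd⁴/(8D³N_a) = (76.2×10³)(4.8⁴)/(8·30.0³·22) = 8.5122 N/mm = 8512.2 N/m
Wire length L = πDN_a = π·30.0·22 = 2073.5 mm
m = ρ·(πd²/4)·L = 8280 × 18.096×10⁻⁶ m² × 2.0735 m = 0.31067 kg
f_n = ½√(k/m) = 0.5·√(8512.2/0.31067) = 0.5·√(27400) = 82.764 Hz

82.8 Hz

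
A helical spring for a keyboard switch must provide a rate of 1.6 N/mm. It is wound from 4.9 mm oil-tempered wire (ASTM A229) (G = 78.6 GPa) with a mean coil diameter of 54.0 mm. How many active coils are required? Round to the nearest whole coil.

22

N_a = Gd⁴/(8D³k) = (78.6×10³ × 4.9⁴)/(8 × 54.0³ × 1.6)
    = 4.53113e+07 / 2.01554e+06 = 22.48 → 22 coils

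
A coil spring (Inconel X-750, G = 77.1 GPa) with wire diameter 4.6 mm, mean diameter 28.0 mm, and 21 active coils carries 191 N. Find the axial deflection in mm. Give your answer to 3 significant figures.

k = Gd⁴/(8D³N_a) = (77.1×10³)(4.6⁴)/(8·28.0³·21) = 9.3606 N/mm
δ = F/k = 191 / 9.3606 = 20.405 mm

20.4 mm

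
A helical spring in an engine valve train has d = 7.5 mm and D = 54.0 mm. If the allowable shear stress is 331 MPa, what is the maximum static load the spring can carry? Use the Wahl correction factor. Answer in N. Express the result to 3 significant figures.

842 N

C = D/d = 54.0/7.5 = 7.2000
K_W = (4C−1)/(4C−4) + 0.615/C = 27.800/24.800 + 0.0854 = 1.2064
τ_max = K·8FD/(πd³) → F_max = τ_allow·πd³/(8DK)
F_max = 331·π·7.5³/(8·54.0·1.2064) = 4.3869e+05/521.16 = 841.77 N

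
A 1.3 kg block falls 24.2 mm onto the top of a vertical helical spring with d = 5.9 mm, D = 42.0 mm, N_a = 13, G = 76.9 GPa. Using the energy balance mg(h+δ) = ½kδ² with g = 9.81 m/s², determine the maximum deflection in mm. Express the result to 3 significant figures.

8.28 mm

k = Gd⁴/(8D³N_a) = (76.9×10³)(5.9⁴)/(8·42.0³·13) = 12.094 N/mm
W = mg = 1.3 × 9.81 = 12.753 N
½kδ² − Wδ − Wh = 0 → δ = (W + √(W² + 2kWh))/k
δ = (12.753 + √(162.64 + 7464.67))/12.094 = (12.753 + 87.334)/12.094 = 8.2761 mm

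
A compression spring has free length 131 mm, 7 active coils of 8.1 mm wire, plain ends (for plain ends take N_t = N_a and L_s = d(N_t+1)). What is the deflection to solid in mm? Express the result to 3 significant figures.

N_t = 7; L_s = 8.1·8 = 64.8 mm
δ_solid = L₀ − L_s = 131 − 64.8 = 66.2 mm

66.2 mm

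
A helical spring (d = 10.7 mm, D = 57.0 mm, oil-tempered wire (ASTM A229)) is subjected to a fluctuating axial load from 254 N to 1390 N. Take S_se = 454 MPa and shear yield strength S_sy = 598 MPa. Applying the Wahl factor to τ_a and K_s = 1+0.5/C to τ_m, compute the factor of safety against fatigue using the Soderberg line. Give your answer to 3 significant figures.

C = D/d = 57.0/10.7 = 5.3271; K_W = (4C−1)/(4C−4)+0.615/C = 1.2888; K_s = 1+0.5/C = 1.0939
F_a = (F_max−F_min)/2 = 568 N; F_m = (F_max+F_min)/2 = 822 N
τ_a = K_W·8F_aD/(πd³) = 1.2888 × 67.3 = 86.734 MPa
τ_m = K_s·8F_mD/(πd³) = 1.0939 × 97.395 = 106.54 MPa
Soderberg: 1/n_f = τ_a/S_se + τ_m/S_sy = 86.734/454 + 106.54/598 = 0.19104 + 0.17815 = 0.3692
n_f = 1/0.3692 = 2.709

2.71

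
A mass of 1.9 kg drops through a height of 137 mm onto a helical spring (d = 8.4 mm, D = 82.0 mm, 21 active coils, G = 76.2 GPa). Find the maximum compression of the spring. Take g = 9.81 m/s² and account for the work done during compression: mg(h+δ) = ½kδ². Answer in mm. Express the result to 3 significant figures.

40.2 mm

k = Gd⁴/(8D³N_a) = (76.2×10³)(8.4⁴)/(8·82.0³·21) = 4.0956 N/mm
W = mg = 1.9 × 9.81 = 18.639 N
½kδ² − Wδ − Wh = 0 → δ = (W + √(W² + 2kWh))/k
δ = (18.639 + √(347.41 + 20916.8))/4.0956 = (18.639 + 145.82)/4.0956 = 40.155 mm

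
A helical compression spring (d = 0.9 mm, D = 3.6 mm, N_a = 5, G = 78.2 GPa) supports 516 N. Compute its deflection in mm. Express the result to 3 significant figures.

k = Gd⁴/(8D³N_a) = (78.2×10³)(0.9⁴)/(8·3.6³·5) = 27.492 N/mm
δ = F/k = 516 / 27.492 = 18.769 mm

18.8 mm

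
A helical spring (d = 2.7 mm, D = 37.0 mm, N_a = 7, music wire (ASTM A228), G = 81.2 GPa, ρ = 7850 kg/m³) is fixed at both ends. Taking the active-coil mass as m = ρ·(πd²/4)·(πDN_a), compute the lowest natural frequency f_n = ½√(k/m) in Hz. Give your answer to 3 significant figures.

102 Hz

k = Gd⁴/(8D³N_a) = (81.2×10³)(2.7⁴)/(8·37.0³·7) = 1.5213 N/mm = 1521.3 N/m
Wire length L = πDN_a = π·37.0·7 = 813.67 mm
m = ρ·(πd²/4)·L = 7850 × 5.7256×10⁻⁶ m² × 0.81367 m = 0.036571 kg
f_n = ½√(k/m) = 0.5·√(1521.3/0.036571) = 0.5·√(41599) = 101.98 Hz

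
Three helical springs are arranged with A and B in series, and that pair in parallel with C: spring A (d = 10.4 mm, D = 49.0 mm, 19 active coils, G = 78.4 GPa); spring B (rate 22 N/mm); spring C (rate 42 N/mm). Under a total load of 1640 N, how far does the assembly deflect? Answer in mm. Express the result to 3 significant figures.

28.6 mm

k_A = Gd⁴/(8D³N_a) = (78.4×10³)(10.4⁴)/(8·49.0³·19) = 51.288 N/mm
Springs A,B series: k_AB = 1/(1/51.288+1/22) = 15.396 N/mm; parallel with C: k_eq = 15.396+42 = 57.396 N/mm
δ = F/k_eq = 1640/57.396 = 28.573 mm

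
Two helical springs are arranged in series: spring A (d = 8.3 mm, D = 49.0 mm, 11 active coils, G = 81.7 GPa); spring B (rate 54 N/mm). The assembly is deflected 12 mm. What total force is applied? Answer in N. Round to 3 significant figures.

k_A = Gd⁴/(8D³N_a) = (81.7×10³)(8.3⁴)/(8·49.0³·11) = 37.451 N/mm
Series: 1/k_eq = 1/37.451 + 1/54 = 0.04522; k_eq = 22.114 N/mm
F = k_eq·δ = 22.114·12 = 265.37 N

265 N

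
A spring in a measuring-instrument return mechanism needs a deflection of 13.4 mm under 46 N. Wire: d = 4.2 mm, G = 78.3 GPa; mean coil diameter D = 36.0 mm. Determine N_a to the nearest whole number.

19

Required rate k = F/δ = 46/13.4 = 3.4328 N/mm
N_a = Gd⁴/(8D³k) = (78.3×10³ × 4.2⁴)/(8 × 36.0³ × 3.4328)
    = 2.43646e+07 / 1.2813e+06 = 19.02 → 19 coils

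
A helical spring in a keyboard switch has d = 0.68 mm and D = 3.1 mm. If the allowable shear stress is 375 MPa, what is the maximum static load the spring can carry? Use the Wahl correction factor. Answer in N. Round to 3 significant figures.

C = D/d = 3.1/0.68 = 4.5588
K_W = (4C−1)/(4C−4) + 0.615/C = 17.235/14.235 + 0.1349 = 1.3456
τ_max = K·8FD/(πd³) → F_max = τ_allow·πd³/(8DK)
F_max = 375·π·0.68³/(8·3.1·1.3456) = 370.43/33.372 = 11.1 N

11.1 N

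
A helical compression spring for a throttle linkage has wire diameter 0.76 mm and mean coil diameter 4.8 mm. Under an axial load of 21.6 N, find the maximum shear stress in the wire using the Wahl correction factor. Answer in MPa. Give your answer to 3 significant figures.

745 MPa

Spring index C = D/d = 4.8/0.76 = 6.3158
K_W = (4C−1)/(4C−4) + 0.615/C = 24.263/21.263 + 0.0974 = 1.2385
τ₀ = 8FD/(πd³) = 8·21.6·4.8/(π·0.76³) = 829.44/1.3791 = 601.44 MPa
τ_max = K·τ₀ = 1.2385 × 601.44 = 744.87 MPa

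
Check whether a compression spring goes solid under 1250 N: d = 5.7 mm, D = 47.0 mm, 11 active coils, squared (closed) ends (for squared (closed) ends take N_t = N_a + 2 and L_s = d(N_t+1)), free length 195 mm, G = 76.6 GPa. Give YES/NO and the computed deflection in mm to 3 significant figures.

YES, δ = 141 mm

k = Gd⁴/(8D³N_a) = (76.6×10³)(5.7⁴)/(8·47.0³·11) = 8.8502 N/mm
N_t = 13; L_s = 5.7·14 = 79.8 mm; δ_solid = L₀ − L_s = 195 − 79.8 = 115.2 mm
δ = F/k = 1250/8.8502 = 141.24 mm
δ ≥ δ_solid → spring goes solid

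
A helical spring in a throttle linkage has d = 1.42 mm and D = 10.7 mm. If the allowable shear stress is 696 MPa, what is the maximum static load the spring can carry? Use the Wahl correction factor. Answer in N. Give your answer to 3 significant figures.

C = D/d = 10.7/1.42 = 7.5352
K_W = (4C−1)/(4C−4) + 0.615/C = 29.141/26.141 + 0.0816 = 1.1964
τ_max = K·8FD/(πd³) → F_max = τ_allow·πd³/(8DK)
F_max = 696·π·1.42³/(8·10.7·1.1964) = 6260.7/102.41 = 61.134 N

61.1 N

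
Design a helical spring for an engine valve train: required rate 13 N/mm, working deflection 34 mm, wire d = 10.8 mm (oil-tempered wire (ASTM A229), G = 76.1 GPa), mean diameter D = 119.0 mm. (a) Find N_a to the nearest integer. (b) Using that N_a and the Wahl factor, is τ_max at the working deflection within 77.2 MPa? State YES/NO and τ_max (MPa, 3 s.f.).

(a) 6 coils; (b) NO, τ_max = 118 MPa

N_a = Gd⁴/(8D³k) = (76.1×10³)(10.8⁴)/(8·119.0³·13) = 5.908 → N_a = 6
Actual rate k = Gd⁴/(8D³·6) = 12.8 N/mm
Working load F = kδ = 12.8·34 = 435.19 N
C = 119.0/10.8 = 11.0185; K_W = (4C−1)/(4C−4)+0.615/C = 1.1307
τ_max = K_W·8FD/(πd³) = 1.1307·104.69 = 118.37 MPa
τ_max > 77.2 MPa → exceeds allowable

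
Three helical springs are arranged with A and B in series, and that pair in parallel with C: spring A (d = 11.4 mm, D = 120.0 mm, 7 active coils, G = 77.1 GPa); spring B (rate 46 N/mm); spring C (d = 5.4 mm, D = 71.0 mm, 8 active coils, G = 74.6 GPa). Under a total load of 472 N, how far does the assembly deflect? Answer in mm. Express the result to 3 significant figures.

35.8 mm

k_A = Gd⁴/(8D³N_a) = (77.1×10³)(11.4⁴)/(8·120.0³·7) = 13.457 N/mm
k_C = Gd⁴/(8D³N_a) = (74.6×10³)(5.4⁴)/(8·71.0³·8) = 2.7692 N/mm
Springs A,B series: k_AB = 1/(1/13.457+1/46) = 10.411 N/mm; parallel with C: k_eq = 10.411+2.7692 = 13.18 N/mm
δ = F/k_eq = 472/13.18 = 35.811 mm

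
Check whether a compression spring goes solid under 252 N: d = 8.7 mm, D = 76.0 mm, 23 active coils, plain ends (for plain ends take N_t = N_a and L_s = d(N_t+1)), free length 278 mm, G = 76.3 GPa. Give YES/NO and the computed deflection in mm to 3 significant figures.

k = Gd⁴/(8D³N_a) = (76.3×10³)(8.7⁴)/(8·76.0³·23) = 5.4118 N/mm
N_t = 23; L_s = 8.7·24 = 208.8 mm; δ_solid = L₀ − L_s = 278 − 208.8 = 69.2 mm
δ = F/k = 252/5.4118 = 46.565 mm
δ < δ_solid → spring does not go solid

NO, δ = 46.6 mm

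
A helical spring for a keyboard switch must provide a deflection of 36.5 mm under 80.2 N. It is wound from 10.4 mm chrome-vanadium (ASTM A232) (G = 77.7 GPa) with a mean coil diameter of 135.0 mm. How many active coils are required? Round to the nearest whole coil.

Required rate k = F/δ = 80.2/36.5 = 2.1973 N/mm
N_a = Gd⁴/(8D³k) = (77.7×10³ × 10.4⁴)/(8 × 135.0³ × 2.1973)
    = 9.0898e+08 / 4.32487e+07 = 21.02 → 21 coils

21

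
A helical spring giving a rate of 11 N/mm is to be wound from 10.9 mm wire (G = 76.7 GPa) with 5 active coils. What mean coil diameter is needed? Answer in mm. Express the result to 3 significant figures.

135 mm

D = (Gd⁴/(8N_a·k))^(1/3) = (76.7×10³·10.9⁴/(8·5·11))^(1/3)
  = (2.46064e+06)^(1/3) = 135.0049 mm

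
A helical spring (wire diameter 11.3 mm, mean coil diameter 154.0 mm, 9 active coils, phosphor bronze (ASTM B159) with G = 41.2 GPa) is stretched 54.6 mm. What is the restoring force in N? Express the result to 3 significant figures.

139 N

k = Gd⁴/(8D³N_a) = (41.2×10³)(11.3⁴)/(8·154.0³·9) = 2.5546 N/mm
F = k·δ = 2.5546 × 54.6 = 139.48 N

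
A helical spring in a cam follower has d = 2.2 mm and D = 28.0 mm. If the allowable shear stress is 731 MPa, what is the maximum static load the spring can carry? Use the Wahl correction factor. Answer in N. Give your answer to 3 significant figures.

C = D/d = 28.0/2.2 = 12.7273
K_W = (4C−1)/(4C−4) + 0.615/C = 49.909/46.909 + 0.0483 = 1.1123
τ_max = K·8FD/(πd³) → F_max = τ_allow·πd³/(8DK)
F_max = 731·π·2.2³/(8·28.0·1.1123) = 24453/249.15 = 98.147 N

98.1 N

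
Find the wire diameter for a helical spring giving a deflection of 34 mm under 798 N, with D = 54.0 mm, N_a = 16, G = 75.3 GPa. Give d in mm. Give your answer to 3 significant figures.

8.90 mm

Required rate k = F/δ = 798/34 = 23.471 N/mm
d = (8D³N_a·k / G)^(1/4) = (8·54.0³·16·23.471 / (75.3×10³))^0.25
  = (6282.3)^0.25 = 8.9029 mm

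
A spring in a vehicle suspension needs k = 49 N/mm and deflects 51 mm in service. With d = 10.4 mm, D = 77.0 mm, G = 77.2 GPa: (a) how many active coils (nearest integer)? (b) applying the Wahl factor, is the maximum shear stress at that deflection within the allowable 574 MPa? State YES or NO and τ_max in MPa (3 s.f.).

(a) 5 coils; (b) YES, τ_max = 528 MPa

N_a = Gd⁴/(8D³k) = (77.2×10³)(10.4⁴)/(8·77.0³·49) = 5.047 → N_a = 5
Actual rate k = Gd⁴/(8D³·5) = 49.456 N/mm
Working load F = kδ = 49.456·51 = 2522.3 N
C = 77.0/10.4 = 7.4038; K_W = (4C−1)/(4C−4)+0.615/C = 1.2002
τ_max = K_W·8FD/(πd³) = 1.2002·439.66 = 527.68 MPa
τ_max ≤ 574 MPa → acceptable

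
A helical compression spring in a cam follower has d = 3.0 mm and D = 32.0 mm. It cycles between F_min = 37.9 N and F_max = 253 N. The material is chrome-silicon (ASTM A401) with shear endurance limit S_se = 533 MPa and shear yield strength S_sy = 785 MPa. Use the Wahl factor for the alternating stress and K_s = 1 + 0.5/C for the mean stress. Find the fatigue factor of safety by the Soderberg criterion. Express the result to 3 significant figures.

0.783

C = D/d = 32.0/3.0 = 10.6667; K_W = (4C−1)/(4C−4)+0.615/C = 1.1352; K_s = 1+0.5/C = 1.0469
F_a = (F_max−F_min)/2 = 107.55 N; F_m = (F_max+F_min)/2 = 145.45 N
τ_a = K_W·8F_aD/(πd³) = 1.1352 × 324.59 = 368.49 MPa
τ_m = K_s·8F_mD/(πd³) = 1.0469 × 438.98 = 459.55 MPa
Soderberg: 1/n_f = τ_a/S_se + τ_m/S_sy = 368.49/533 + 459.55/785 = 0.69135 + 0.58542 = 1.2768
n_f = 1/1.2768 = 0.7832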